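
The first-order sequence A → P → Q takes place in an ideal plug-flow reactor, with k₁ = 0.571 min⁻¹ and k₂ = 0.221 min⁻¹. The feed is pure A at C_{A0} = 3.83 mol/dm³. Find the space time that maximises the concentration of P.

The intermediate peaks when r₁ = r₂, i.e. k₁e^(−k₁τ) = k₂e^(−k₂τ), giving τ_opt = ln(k₂/k₁)/(k₂−k₁).
= ln(0.221/0.571)/(0.221−0.571) = ln(0.3870)/-0.3500 = -0.9492/-0.3500 = 2.71 min.

2.71 min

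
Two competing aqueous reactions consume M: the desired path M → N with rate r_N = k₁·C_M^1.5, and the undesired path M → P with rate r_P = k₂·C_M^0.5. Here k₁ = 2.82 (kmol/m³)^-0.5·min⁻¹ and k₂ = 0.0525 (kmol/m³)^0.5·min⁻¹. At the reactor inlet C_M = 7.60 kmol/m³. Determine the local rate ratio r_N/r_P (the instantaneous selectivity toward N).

408

S_{N/P} = r_N/r_P = (k₁·C_M^1.5)/(k₂·C_M^0.5) = (k₁/k₂)·C_M.
= (2.82×7.600^1.5) / (0.0525×7.600^0.5) = 59.08/0.1447 = 408.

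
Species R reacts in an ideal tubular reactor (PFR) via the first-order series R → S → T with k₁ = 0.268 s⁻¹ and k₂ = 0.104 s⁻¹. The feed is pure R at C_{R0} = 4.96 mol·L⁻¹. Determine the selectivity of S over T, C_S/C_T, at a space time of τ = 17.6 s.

Solving the coupled first-order balances gives C_S(τ) = [k₁/(k₂−k₁)]·C_{R0}·(e^(−k₁τ) − e^(−k₂τ)).
e^(−k₁τ) = e^(−0.268×17.6) = e^(−4.717) = 0.008944; e^(−k₂τ) = e^(−1.830) = 0.1603.
C_S = 0.268×4.96/(0.104−0.268) × (0.008944−0.1603) = (-8.105)×(-0.1514) = 1.227 mol·L⁻¹.
C_R = C_{R0}e^(−k₁τ) = 0.04436 mol·L⁻¹, so C_T = C_{R0}−C_R−C_S = 3.688 mol·L⁻¹; C_S/C_T = 0.333.

0.333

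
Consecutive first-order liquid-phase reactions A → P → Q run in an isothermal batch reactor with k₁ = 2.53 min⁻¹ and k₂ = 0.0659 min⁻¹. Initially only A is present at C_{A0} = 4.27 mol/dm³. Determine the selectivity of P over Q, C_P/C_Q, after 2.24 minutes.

7.72

The intermediate concentration in a first-order A→B→C sequence is C_P = k₁C_{A0}(e^(−k₁t) − e^(−k₂t))/(k₂−k₁).
e^(−k₁t) = e^(−2.53×2.24) = e^(−5.667) = 0.003458; e^(−k₂t) = e^(−0.1476) = 0.8628.
C_P = 2.53×4.27/(0.0659−2.53) × (0.003458−0.8628) = (-4.384)×(-0.8593) = 3.767 mol/dm³.
C_A = C_{A0}e^(−k₁t) = 0.01476 mol/dm³, so C_Q = C_{A0}−C_A−C_P = 0.4879 mol/dm³; C_P/C_Q = 7.72.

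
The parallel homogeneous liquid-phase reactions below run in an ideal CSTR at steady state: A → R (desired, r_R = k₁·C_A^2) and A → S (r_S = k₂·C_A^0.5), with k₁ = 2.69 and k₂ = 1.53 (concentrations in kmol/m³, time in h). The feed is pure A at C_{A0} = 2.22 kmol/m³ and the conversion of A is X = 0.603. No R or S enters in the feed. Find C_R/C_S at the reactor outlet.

1.45

Exit C_A = C_{A0}(1−X) = 2.22×0.397 = 0.8813 kmol/m³.
Rates in a CSTR are evaluated at the outlet concentration: r_R = 2.69×0.8813^2 = 2.089, r_S = 1.53×0.8813^0.5 = 1.436.
Overall selectivity = C_R/C_S = r_Rτ/(r_Sτ) = r_R/r_S = 1.45.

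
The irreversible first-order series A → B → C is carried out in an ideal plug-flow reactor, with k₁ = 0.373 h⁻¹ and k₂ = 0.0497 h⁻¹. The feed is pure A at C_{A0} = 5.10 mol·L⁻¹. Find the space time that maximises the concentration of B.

6.23 h

The intermediate peaks when r₁ = r₂, i.e. k₁e^(−k₁τ) = k₂e^(−k₂τ), giving τ_opt = ln(k₂/k₁)/(k₂−k₁).
= ln(0.0497/0.373)/(0.0497−0.373) = ln(0.1332)/-0.3233 = -2.016/-0.3233 = 6.23 h.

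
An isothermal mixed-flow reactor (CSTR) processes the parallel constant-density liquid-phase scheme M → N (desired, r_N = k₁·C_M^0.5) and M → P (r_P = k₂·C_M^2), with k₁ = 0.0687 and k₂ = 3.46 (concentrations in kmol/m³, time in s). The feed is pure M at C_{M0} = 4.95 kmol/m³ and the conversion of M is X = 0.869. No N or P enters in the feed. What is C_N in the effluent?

0.158 kmol/m³

Exit C_M = C_{M0}(1−X) = 4.95×0.131 = 0.6485 kmol/m³.
A CSTR operates uniformly at the exit composition, giving r_N = 0.05532 and r_P = 1.455 (each k·C_M^n at C_M = 0.6485).
Fraction of consumed M going to N: r_N/(r_N+r_P) = 0.03663.
C_N = 0.03663·C_{M0}·X = 0.03663×4.95×0.869 = 0.158 kmol/m³.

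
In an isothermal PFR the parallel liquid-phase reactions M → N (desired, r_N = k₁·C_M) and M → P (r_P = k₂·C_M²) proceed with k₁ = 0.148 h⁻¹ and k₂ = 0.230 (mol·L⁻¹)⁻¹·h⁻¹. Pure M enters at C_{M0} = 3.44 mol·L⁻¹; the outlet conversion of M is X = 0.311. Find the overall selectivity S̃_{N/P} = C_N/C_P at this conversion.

C_M = C_{M0}(1−X) = 2.370 mol·L⁻¹.
Along a PFR/batch, dC_N/dC_M = −r_N/(r_N+r_P) = −k₁/(k₁+k₂·C_M).
Integrating from C_{M0} to C_M: C_N = (0.148/0.230)·ln[(0.148+0.230·3.44)/(0.148+0.230·2.37)] = 0.6435·ln(0.9392/0.6931) = 0.1955 mol·L⁻¹.
C_P = (C_{M0}−C_M)−C_N = 0.8744 mol·L⁻¹; S̃_{N/P} = 0.1955/0.8744 = 0.224.

0.224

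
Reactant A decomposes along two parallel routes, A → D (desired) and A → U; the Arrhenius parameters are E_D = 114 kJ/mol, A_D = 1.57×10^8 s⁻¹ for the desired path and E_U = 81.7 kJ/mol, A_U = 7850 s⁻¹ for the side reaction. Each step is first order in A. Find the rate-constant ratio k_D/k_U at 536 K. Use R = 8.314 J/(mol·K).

14.2

k_D/k_U = (A_D/A_U)·exp[−(E_D−E_U)/(RT)] = (A_D/A_U)·exp[(E_U−E_D)/(RT)].
(E_U−E_D)/(RT) = (81.7−114)×10³/(8.314×536) = -32300/4456 = -7.248.
k_D/k_U = (1.57×10^8/7850)·exp(-7.248) = 20000 × 7.115×10^-4 = 14.2.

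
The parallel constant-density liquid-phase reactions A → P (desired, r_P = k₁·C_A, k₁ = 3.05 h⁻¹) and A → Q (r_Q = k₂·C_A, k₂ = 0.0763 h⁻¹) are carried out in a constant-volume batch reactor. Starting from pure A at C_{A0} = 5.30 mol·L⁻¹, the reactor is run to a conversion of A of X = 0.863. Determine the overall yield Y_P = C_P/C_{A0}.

C_A = C_{A0}(1−X) = 0.7261 mol·L⁻¹.
Both paths are first order in A, so the instantaneous fraction to P is constant: dC_P/d(−C_A) = k₁/(k₁+k₂) = 0.9756.
C_P = 0.9756·(C_{A0}−C_A) = 0.9756×4.574 = 4.46 mol·L⁻¹.
Y_P = C_P/C_{A0} = 4.462/5.30 = 0.842.

0.842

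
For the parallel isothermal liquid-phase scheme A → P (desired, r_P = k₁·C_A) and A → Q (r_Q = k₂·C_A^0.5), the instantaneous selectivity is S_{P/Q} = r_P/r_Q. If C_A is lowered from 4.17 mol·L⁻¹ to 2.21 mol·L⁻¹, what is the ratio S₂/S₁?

S_{P/Q} = (k₁/k₂)·C_A^0.5, so S₂/S₁ = (C_{A,2}/C_{A,1})^0.5.
= (2.21/4.17)^0.5 = (0.5300)^0.5 = 0.728.
Selectivity toward P falls as C_A falls — high-concentration operation is favoured.

0.728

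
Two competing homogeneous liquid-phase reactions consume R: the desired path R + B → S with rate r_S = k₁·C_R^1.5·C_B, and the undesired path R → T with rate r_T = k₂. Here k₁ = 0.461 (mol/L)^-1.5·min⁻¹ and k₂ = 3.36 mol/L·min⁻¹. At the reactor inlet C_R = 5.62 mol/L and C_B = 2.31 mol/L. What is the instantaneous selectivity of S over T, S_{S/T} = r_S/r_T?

S_{S/T} = r_S/r_T = (k₁·C_R^1.5·C_B)/(k₂) = (k₁/k₂)·C_R^1.5·C_B.
= (0.461×5.620^1.5×2.310) / (3.36) = 14.19/3.360 = 4.22.
Since the desired path is higher order in R, keeping C_R high (PFR or concentrated feed) favours S.

4.22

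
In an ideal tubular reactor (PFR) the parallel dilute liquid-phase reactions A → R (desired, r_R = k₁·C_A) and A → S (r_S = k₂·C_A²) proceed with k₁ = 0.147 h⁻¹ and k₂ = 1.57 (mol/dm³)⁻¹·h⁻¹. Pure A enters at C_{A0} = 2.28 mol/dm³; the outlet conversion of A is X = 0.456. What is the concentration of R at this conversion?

0.0540 mol/dm³

C_A = C_{A0}(1−X) = 1.240 mol/dm³.
Along a PFR/batch, dC_R/dC_A = −r_R/(r_R+r_S) = −k₁/(k₁+k₂·C_A).
Integrating from C_{A0} to C_A: C_R = (0.147/1.57)·ln[(0.147+1.57·2.28)/(0.147+1.57·1.24)] = 0.09363·ln(3.727/2.094) = 0.05396 mol/dm³.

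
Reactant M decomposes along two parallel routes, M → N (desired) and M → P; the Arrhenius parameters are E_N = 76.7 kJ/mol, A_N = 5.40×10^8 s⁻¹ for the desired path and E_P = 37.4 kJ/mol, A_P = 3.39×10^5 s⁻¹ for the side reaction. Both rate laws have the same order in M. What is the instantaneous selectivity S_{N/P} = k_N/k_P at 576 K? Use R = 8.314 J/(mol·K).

Since both paths have the same order in M, the concentration cancels and S_{N/P} = k_N/k_P = (A_N/A_P)·exp[(E_P−E_N)/(RT)].
(E_P−E_N)/(RT) = (37.4−76.7)×10³/(8.314×576) = -39300/4789 = -8.207.
k_N/k_P = (5.40×10^8/3.39×10^5)·exp(-8.207) = 1593 × 2.729×10^-4 = 0.435.
Since E_N > E_P, raising the temperature improves selectivity toward N.

0.435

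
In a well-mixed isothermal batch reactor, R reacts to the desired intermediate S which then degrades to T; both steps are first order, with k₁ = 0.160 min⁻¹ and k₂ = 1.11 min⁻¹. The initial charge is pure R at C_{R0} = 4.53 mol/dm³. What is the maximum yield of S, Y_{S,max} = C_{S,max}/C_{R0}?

0.104

For a first-order series the maximum intermediate yield is C_{S,max}/C_{R0} = (k₁/k₂)^[k₂/(k₂−k₁)].
= (0.160/1.11)^(1.11/(1.11−0.160)) = (0.1441)^(1.168) = 0.1040.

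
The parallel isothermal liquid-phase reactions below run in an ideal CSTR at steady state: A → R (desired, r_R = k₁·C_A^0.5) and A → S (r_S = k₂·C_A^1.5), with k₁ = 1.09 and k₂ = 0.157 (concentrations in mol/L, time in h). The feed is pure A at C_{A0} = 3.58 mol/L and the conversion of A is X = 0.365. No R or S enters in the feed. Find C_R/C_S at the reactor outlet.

Exit C_A = C_{A0}(1−X) = 3.58×0.635 = 2.273 mol/L.
Rates in a CSTR are evaluated at the outlet concentration: r_R = 1.09×2.273^0.5 = 1.643, r_S = 0.157×2.273^1.5 = 0.5381.
Overall selectivity = C_R/C_S = r_Rτ/(r_Sτ) = r_R/r_S = 3.05.

3.05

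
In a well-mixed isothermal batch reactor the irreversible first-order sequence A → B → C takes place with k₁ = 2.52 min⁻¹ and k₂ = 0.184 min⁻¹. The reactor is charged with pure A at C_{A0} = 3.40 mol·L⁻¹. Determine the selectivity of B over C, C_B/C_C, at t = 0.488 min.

18.2

The intermediate concentration in a first-order A→B→C sequence is C_B = k₁C_{A0}(e^(−k₁t) − e^(−k₂t))/(k₂−k₁).
e^(−k₁t) = e^(−2.52×0.488) = e^(−1.230) = 0.2924; e^(−k₂t) = e^(−0.08979) = 0.9141.
C_B = 2.52×3.40/(0.184−2.52) × (0.2924−0.9141) = (-3.668)×(-0.6218) = 2.280 mol·L⁻¹.
C_A = C_{A0}e^(−k₁t) = 0.9940 mol·L⁻¹, so C_C = C_{A0}−C_A−C_B = 0.1255 mol·L⁻¹; C_B/C_C = 18.2.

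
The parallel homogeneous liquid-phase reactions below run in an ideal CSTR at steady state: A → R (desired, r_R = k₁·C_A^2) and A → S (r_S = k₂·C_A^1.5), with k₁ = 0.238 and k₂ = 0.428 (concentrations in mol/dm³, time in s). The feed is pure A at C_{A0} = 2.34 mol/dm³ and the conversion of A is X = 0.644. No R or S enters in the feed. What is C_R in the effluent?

0.507 mol/dm³

Exit C_A = C_{A0}(1−X) = 2.34×0.356 = 0.8330 mol/dm³.
A CSTR operates uniformly at the exit composition, giving r_R = 0.1652 and r_S = 0.3254 (each k·C_A^n at C_A = 0.8330).
Fraction of consumed A going to R: r_R/(r_R+r_S) = 0.3367.
C_R = 0.3367·C_{A0}·X = 0.3367×2.34×0.644 = 0.507 mol/dm³.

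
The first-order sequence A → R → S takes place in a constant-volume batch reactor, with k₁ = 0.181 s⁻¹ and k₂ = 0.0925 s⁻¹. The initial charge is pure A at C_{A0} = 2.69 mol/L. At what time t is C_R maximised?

7.59 s

The intermediate peaks when r₁ = r₂, i.e. k₁e^(−k₁t) = k₂e^(−k₂t), giving t_opt = ln(k₂/k₁)/(k₂−k₁).
= ln(0.0925/0.181)/(0.0925−0.181) = ln(0.5110)/-0.08850 = -0.6713/-0.08850 = 7.59 s.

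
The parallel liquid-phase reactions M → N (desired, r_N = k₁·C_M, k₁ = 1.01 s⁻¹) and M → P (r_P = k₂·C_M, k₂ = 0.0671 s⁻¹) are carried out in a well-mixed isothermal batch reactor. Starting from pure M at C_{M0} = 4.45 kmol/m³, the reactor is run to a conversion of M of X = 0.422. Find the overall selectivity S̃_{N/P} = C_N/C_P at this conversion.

15.1

C_M = C_{M0}(1−X) = 2.572 kmol/m³.
Both paths are first order in M, so the instantaneous fraction to N is constant: dC_N/d(−C_M) = k₁/(k₁+k₂) = 0.9377.
C_N = 0.9377·(C_{M0}−C_M) = 0.9377×1.878 = 1.76 kmol/m³.
C_P = (C_{M0}−C_M)−C_N = 0.1170 kmol/m³; S̃_{N/P} = 1.761/0.1170 = 15.1.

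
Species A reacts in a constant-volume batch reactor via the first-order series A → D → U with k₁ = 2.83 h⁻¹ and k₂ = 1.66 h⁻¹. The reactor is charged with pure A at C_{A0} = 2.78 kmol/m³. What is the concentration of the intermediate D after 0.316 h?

1.23 kmol/m³

Solving the coupled first-order balances gives C_D(t) = [k₁/(k₂−k₁)]·C_{A0}·(e^(−k₁t) − e^(−k₂t)).
e^(−k₁t) = e^(−2.83×0.316) = e^(−0.8943) = 0.4089; e^(−k₂t) = e^(−0.5246) = 0.5918.
C_D = 2.83×2.78/(1.66−2.83) × (0.4089−0.5918) = (-6.724)×(-0.1829) = 1.230 kmol/m³.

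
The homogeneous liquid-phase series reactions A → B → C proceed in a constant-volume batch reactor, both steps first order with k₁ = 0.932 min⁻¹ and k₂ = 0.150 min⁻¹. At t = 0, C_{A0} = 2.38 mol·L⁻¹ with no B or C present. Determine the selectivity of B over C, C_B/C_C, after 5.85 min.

0.971

The intermediate concentration in a first-order A→B→C sequence is C_B = k₁C_{A0}(e^(−k₁t) − e^(−k₂t))/(k₂−k₁).
e^(−k₁t) = e^(−0.932×5.85) = e^(−5.452) = 0.004287; e^(−k₂t) = e^(−0.8775) = 0.4158.
C_B = 0.932×2.38/(0.150−0.932) × (0.004287−0.4158) = (-2.837)×(-0.4115) = 1.167 mol·L⁻¹.
C_A = C_{A0}e^(−k₁t) = 0.01020 mol·L⁻¹, so C_C = C_{A0}−C_A−C_B = 1.202 mol·L⁻¹; C_B/C_C = 0.971.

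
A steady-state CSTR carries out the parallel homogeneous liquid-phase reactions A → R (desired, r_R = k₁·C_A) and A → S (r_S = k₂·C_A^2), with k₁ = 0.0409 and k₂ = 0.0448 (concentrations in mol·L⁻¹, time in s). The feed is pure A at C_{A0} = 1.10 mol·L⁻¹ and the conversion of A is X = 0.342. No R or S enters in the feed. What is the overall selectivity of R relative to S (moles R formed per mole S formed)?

1.26

Exit C_A = C_{A0}(1−X) = 1.10×0.658 = 0.7238 mol·L⁻¹.
In a CSTR the entire volume is at exit conditions, so r_R = 0.0409×0.7238 = 0.02960 and r_S = 0.0448×0.7238^2 = 0.02347.
Overall selectivity = C_R/C_S = r_Rτ/(r_Sτ) = r_R/r_S = 1.26.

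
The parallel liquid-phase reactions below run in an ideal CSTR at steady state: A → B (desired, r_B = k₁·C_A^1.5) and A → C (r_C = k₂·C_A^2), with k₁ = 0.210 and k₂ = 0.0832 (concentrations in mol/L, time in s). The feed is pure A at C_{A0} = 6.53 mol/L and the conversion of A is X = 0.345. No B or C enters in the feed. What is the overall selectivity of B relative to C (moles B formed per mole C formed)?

Exit C_A = C_{A0}(1−X) = 6.53×0.655 = 4.277 mol/L.
A CSTR operates uniformly at the exit composition, giving r_B = 1.858 and r_C = 1.522 (each k·C_A^n at C_A = 4.277).
Overall selectivity = C_B/C_C = r_Bτ/(r_Cτ) = r_B/r_C = 1.22.

1.22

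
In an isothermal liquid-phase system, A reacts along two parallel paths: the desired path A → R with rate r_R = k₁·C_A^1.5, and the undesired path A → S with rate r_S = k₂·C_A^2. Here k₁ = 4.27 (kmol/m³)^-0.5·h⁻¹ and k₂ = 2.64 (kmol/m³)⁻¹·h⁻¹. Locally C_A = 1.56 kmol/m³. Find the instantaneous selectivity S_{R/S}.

S_{R/S} = r_R/r_S = (k₁·C_A^1.5)/(k₂·C_A^2) = (k₁/k₂)·C_A^-0.5.
= (4.27×1.560^1.5) / (2.64×1.560^2) = 8.320/6.425 = 1.29.
The undesired path is higher order in A, so low C_A (CSTR or dilute feed) favours R.

1.29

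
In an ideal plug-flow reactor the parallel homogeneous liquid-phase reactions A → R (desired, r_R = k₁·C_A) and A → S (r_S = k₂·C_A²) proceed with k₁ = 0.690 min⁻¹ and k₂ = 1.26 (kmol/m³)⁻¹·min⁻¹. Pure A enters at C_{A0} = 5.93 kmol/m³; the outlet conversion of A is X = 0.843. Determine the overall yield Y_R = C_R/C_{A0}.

0.136

C_A = C_{A0}(1−X) = 0.9310 kmol/m³.
Along a PFR/batch, dC_R/dC_A = −r_R/(r_R+r_S) = −k₁/(k₁+k₂·C_A).
Integrating from C_{A0} to C_A: C_R = (0.690/1.26)·ln[(0.690+1.26·5.93)/(0.690+1.26·0.931)] = 0.5476·ln(8.162/1.863) = 0.8090 kmol/m³.
Y_R = C_R/C_{A0} = 0.8090/5.93 = 0.136.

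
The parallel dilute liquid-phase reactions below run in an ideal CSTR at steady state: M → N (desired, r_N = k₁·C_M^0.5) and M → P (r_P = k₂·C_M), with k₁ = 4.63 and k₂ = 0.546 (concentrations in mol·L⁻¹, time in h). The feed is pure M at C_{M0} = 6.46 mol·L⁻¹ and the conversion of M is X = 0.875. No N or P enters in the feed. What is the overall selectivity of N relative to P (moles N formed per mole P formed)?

Exit C_M = C_{M0}(1−X) = 6.46×0.125 = 0.8075 mol·L⁻¹.
A CSTR operates uniformly at the exit composition, giving r_N = 4.161 and r_P = 0.4409 (each k·C_M^n at C_M = 0.8075).
Overall selectivity = C_N/C_P = r_Nτ/(r_Pτ) = r_N/r_P = 9.44.

9.44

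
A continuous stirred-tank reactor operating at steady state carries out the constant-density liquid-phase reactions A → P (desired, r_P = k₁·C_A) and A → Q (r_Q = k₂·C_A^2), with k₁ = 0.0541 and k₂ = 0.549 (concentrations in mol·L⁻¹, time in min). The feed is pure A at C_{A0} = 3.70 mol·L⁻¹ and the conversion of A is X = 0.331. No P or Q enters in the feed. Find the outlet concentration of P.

Exit C_A = C_{A0}(1−X) = 3.70×0.669 = 2.475 mol·L⁻¹.
Rates in a CSTR are evaluated at the outlet concentration: r_P = 0.0541×2.475 = 0.1339, r_Q = 0.549×2.475^2 = 3.364.
Fraction of consumed A going to P: r_P/(r_P+r_Q) = 0.03829.
C_P = 0.03829·C_{A0}·X = 0.03829×3.70×0.331 = 0.0469 mol·L⁻¹.

0.0469 mol·L⁻¹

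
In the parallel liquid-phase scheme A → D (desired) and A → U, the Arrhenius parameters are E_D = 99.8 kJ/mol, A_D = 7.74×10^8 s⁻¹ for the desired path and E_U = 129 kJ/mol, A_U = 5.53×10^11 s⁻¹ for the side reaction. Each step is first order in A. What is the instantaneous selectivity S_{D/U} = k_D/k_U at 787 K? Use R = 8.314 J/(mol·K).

0.121

With equal orders, S_{D/U} = k_D/k_U = (A_D/A_U)·exp[(E_U−E_D)/(RT)].
(E_U−E_D)/(RT) = (129−99.8)×10³/(8.314×787) = 29200/6543 = 4.463.
k_D/k_U = (7.74×10^8/5.53×10^11)·exp(4.463) = 0.001400 × 86.72 = 0.121.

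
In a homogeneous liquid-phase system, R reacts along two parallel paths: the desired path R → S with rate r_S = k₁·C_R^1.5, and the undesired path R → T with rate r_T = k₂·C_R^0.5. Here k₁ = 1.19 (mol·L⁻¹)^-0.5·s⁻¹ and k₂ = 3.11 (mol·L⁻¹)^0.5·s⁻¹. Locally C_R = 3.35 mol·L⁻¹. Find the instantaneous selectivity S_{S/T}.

1.28

S_{S/T} = r_S/r_T = (k₁·C_R^1.5)/(k₂·C_R^0.5) = (k₁/k₂)·C_R.
= (1.19×3.350^1.5) / (3.11×3.350^0.5) = 7.296/5.692 = 1.28.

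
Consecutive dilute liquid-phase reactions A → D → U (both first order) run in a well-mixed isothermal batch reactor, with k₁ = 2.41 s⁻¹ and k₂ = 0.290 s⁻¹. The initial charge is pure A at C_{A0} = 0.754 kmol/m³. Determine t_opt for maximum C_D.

0.999 s

Setting dC_D/dt = 0 gives t_opt = ln(k₂/k₁)/(k₂−k₁).
= ln(0.290/2.41)/(0.290−2.41) = ln(0.1203)/-2.120 = -2.118/-2.120 = 0.999 s.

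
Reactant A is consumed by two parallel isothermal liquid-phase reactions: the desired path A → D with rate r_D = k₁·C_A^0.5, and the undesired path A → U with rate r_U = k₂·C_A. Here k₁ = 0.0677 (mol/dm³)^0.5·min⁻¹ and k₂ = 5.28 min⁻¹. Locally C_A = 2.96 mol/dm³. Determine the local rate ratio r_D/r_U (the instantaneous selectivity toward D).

S_{D/U} = r_D/r_U = (k₁·C_A^0.5)/(k₂·C_A) = (k₁/k₂)·C_A^-0.5.
= (0.0677×2.960^0.5) / (5.28×2.960) = 0.1165/15.63 = 0.00745.
The undesired path is higher order in A, so low C_A (CSTR or dilute feed) favours D.

0.00745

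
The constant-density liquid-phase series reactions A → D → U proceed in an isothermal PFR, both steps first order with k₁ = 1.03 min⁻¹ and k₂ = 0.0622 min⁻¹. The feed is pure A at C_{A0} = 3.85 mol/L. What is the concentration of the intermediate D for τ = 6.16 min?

The intermediate concentration in a first-order A→B→C sequence is C_D = k₁C_{A0}(e^(−k₁τ) − e^(−k₂τ))/(k₂−k₁).
e^(−k₁τ) = e^(−1.03×6.16) = e^(−6.345) = 0.001756; e^(−k₂τ) = e^(−0.3832) = 0.6817.
C_D = 1.03×3.85/(0.0622−1.03) × (0.001756−0.6817) = (-4.097)×(-0.6800) = 2.786 mol/L.

2.79 mol/L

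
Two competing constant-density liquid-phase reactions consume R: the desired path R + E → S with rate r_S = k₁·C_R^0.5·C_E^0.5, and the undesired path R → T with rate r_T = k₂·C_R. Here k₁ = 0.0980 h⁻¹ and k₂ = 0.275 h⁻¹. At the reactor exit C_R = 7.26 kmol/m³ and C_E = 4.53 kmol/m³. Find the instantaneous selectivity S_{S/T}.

0.281

S_{S/T} = r_S/r_T = (k₁·C_R^0.5·C_E^0.5)/(k₂·C_R) = (k₁/k₂)·C_R^-0.5·C_E^0.5.
= (0.0980×7.260^0.5×4.530^0.5) / (0.275×7.260) = 0.5620/1.997 = 0.281.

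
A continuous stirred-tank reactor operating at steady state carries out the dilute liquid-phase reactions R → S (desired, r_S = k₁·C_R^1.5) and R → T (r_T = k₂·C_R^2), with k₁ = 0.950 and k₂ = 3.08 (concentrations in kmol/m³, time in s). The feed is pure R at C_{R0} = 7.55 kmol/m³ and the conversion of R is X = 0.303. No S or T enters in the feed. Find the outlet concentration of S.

0.271 kmol/m³

Exit C_R = C_{R0}(1−X) = 7.55×0.697 = 5.262 kmol/m³.
In a CSTR the entire volume is at exit conditions, so r_S = 0.950×5.262^1.5 = 11.47 and r_T = 3.08×5.262^2 = 85.29.
Fraction of consumed R going to S: r_S/(r_S+r_T) = 0.1185.
C_S = 0.1185·C_{R0}·X = 0.1185×7.55×0.303 = 0.271 kmol/m³.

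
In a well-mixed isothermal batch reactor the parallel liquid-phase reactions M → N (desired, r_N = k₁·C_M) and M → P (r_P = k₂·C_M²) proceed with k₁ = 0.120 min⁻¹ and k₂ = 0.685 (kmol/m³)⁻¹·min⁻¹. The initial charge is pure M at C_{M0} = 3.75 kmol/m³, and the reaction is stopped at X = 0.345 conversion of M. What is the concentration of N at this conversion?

0.0701 kmol/m³

C_M = C_{M0}(1−X) = 2.456 kmol/m³.
Along a PFR/batch, dC_N/dC_M = −r_N/(r_N+r_P) = −k₁/(k₁+k₂·C_M).
Integrating from C_{M0} to C_M: C_N = (0.120/0.685)·ln[(0.120+0.685·3.75)/(0.120+0.685·2.46)] = 0.1752·ln(2.689/1.803) = 0.07005 kmol/m³.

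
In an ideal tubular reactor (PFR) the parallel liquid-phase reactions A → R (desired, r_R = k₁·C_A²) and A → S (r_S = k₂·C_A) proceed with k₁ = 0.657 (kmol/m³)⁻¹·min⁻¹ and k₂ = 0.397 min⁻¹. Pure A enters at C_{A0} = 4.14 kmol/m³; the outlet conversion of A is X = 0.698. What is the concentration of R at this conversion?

C_A = C_{A0}(1−X) = 1.250 kmol/m³.
Along a PFR/batch, dC_S/dC_A = −r_S/(r_R+r_S) = −k₂/(k₂+k₁·C_A).
Integrating from C_{A0} to C_A: C_S = (0.397/0.657)·ln[(0.397+0.657·4.14)/(0.397+0.657·1.25)] = 0.6043·ln(3.117/1.218) = 0.5676 kmol/m³.
Then C_R = (C_{A0}−C_A) − C_S = 2.890 − 0.5676 = 2.322 kmol/m³.

2.32 kmol/m³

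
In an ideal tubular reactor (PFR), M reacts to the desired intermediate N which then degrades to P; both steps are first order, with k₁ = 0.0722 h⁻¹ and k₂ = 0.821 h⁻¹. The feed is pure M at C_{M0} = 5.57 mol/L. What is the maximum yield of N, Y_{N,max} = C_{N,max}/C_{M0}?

At the optimum, C_{N,max}/C_{M0} = (k₁/k₂)^[k₂/(k₂−k₁)].
= (0.0722/0.821)^(0.821/(0.821−0.0722)) = (0.08794)^(1.096) = 0.06957.

0.0696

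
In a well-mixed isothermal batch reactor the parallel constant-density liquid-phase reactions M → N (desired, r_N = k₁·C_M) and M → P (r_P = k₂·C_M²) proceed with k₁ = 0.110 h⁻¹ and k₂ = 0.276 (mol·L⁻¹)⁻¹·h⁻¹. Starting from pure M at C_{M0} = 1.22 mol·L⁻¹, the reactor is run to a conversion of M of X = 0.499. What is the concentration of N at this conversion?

C_M = C_{M0}(1−X) = 0.6112 mol·L⁻¹.
Along a PFR/batch, dC_N/dC_M = −r_N/(r_N+r_P) = −k₁/(k₁+k₂·C_M).
Integrating from C_{M0} to C_M: C_N = (0.110/0.276)·ln[(0.110+0.276·1.22)/(0.110+0.276·0.611)] = 0.3986·ln(0.4467/0.2787) = 0.1880 mol·L⁻¹.

0.188 mol·L⁻¹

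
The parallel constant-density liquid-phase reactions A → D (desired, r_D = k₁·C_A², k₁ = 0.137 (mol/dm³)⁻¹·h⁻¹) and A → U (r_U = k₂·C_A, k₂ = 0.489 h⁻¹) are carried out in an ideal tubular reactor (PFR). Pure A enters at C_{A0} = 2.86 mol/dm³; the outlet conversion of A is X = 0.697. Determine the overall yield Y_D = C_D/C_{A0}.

0.234

C_A = C_{A0}(1−X) = 0.8666 mol/dm³.
Along a PFR/batch, dC_U/dC_A = −r_U/(r_D+r_U) = −k₂/(k₂+k₁·C_A).
Integrating from C_{A0} to C_A: C_U = (0.489/0.137)·ln[(0.489+0.137·2.86)/(0.489+0.137·0.867)] = 3.569·ln(0.8808/0.6077) = 1.325 mol/dm³.
Then C_D = (C_{A0}−C_A) − C_U = 1.993 − 1.325 = 0.6687 mol/dm³.
Y_D = C_D/C_{A0} = 0.6687/2.86 = 0.234.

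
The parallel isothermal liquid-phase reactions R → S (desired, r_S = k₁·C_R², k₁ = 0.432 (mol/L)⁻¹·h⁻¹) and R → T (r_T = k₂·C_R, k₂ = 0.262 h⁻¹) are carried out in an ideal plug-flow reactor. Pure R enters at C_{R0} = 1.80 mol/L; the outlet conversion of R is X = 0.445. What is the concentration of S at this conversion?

0.556 mol/L

C_R = C_{R0}(1−X) = 0.9990 mol/L.
Along a PFR/batch, dC_T/dC_R = −r_T/(r_S+r_T) = −k₂/(k₂+k₁·C_R).
Integrating from C_{R0} to C_R: C_T = (0.262/0.432)·ln[(0.262+0.432·1.80)/(0.262+0.432·0.999)] = 0.6065·ln(1.040/0.6936) = 0.2455 mol/L.
Then C_S = (C_{R0}−C_R) − C_T = 0.8010 − 0.2455 = 0.5555 mol/L.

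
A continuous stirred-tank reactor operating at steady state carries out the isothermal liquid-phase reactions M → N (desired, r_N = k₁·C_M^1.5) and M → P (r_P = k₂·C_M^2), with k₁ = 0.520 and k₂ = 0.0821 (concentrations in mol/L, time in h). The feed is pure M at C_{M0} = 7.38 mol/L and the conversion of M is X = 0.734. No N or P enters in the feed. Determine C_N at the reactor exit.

4.44 mol/L

Exit C_M = C_{M0}(1−X) = 7.38×0.266 = 1.963 mol/L.
A CSTR operates uniformly at the exit composition, giving r_N = 1.430 and r_P = 0.3164 (each k·C_M^n at C_M = 1.963).
Fraction of consumed M going to N: r_N/(r_N+r_P) = 0.8189.
C_N = 0.8189·C_{M0}·X = 0.8189×7.38×0.734 = 4.44 mol/L.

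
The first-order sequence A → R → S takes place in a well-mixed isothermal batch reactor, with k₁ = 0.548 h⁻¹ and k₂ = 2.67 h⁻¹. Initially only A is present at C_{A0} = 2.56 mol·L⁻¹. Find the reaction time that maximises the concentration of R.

0.746 h

The intermediate peaks when r₁ = r₂, i.e. k₁e^(−k₁t) = k₂e^(−k₂t), giving t_opt = ln(k₂/k₁)/(k₂−k₁).
= ln(2.67/0.548)/(2.67−0.548) = ln(4.872)/2.122 = 1.584/2.122 = 0.746 h.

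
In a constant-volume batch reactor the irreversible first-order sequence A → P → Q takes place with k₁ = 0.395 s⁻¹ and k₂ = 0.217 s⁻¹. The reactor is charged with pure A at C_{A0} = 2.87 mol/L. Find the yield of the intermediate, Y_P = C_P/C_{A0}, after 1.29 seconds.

0.344

Solving the coupled first-order balances gives C_P(t) = [k₁/(k₂−k₁)]·C_{A0}·(e^(−k₁t) − e^(−k₂t)).
e^(−k₁t) = e^(−0.395×1.29) = e^(−0.5096) = 0.6008; e^(−k₂t) = e^(−0.2799) = 0.7558.
C_P = 0.395×2.87/(0.217−0.395) × (0.6008−0.7558) = (-6.369)×(-0.1551) = 0.9876 mol/L.
Y_P = C_P/C_{A0} = 0.9876/2.87 = 0.344.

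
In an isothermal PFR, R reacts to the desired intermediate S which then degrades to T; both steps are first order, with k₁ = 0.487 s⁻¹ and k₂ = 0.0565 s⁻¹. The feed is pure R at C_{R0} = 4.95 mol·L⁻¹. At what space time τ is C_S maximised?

The intermediate peaks when r₁ = r₂, i.e. k₁e^(−k₁τ) = k₂e^(−k₂τ), giving τ_opt = ln(k₂/k₁)/(k₂−k₁).
= ln(0.0565/0.487)/(0.0565−0.487) = ln(0.1160)/-0.4305 = -2.154/-0.4305 = 5.00 s.

5.00 s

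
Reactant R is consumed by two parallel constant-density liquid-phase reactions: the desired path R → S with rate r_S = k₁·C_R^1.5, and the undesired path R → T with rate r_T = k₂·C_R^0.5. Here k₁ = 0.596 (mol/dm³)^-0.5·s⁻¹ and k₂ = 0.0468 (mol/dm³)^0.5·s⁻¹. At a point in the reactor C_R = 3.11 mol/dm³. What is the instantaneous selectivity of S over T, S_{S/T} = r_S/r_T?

39.6

S_{S/T} = r_S/r_T = (k₁·C_R^1.5)/(k₂·C_R^0.5) = (k₁/k₂)·C_R.
= (0.596×3.110^1.5) / (0.0468×3.110^0.5) = 3.269/0.08253 = 39.6.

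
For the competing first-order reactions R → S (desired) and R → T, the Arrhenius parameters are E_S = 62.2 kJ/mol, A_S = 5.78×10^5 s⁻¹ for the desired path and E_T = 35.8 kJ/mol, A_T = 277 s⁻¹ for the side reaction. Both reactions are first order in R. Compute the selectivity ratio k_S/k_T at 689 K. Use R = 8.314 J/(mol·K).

With equal orders, S_{S/T} = k_S/k_T = (A_S/A_T)·exp[(E_T−E_S)/(RT)].
(E_T−E_S)/(RT) = (35.8−62.2)×10³/(8.314×689) = -26400/5728 = -4.609.
k_S/k_T = (5.78×10^5/277)·exp(-4.609) = 2087 × 0.009965 = 20.8.

20.8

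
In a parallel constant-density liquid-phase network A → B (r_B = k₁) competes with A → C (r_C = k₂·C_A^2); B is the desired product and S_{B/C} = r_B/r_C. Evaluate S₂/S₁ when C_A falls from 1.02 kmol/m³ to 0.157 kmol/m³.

42.2

S_{B/C} = (k₁/k₂)·C_A^-2, so S₂/S₁ = (C_{A,2}/C_{A,1})^-2.
= (0.157/1.02)^(-2) = (0.1539)^(-2) = 42.2.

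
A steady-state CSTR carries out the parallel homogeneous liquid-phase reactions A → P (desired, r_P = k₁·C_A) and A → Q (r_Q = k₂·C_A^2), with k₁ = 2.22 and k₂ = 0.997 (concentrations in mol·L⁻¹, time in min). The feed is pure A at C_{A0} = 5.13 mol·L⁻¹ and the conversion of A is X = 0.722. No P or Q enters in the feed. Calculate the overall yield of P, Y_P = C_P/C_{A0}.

Exit C_A = C_{A0}(1−X) = 5.13×0.278 = 1.426 mol·L⁻¹.
In a CSTR the entire volume is at exit conditions, so r_P = 2.22×1.426 = 3.166 and r_Q = 0.997×1.426^2 = 2.028.
Fraction of consumed A going to P: r_P/(r_P+r_Q) = 0.6096.
C_P = 0.6096·C_{A0}·X = 0.6096×5.13×0.722 = 2.26 mol·L⁻¹; Y_P = C_P/C_{A0} = 0.440.

0.440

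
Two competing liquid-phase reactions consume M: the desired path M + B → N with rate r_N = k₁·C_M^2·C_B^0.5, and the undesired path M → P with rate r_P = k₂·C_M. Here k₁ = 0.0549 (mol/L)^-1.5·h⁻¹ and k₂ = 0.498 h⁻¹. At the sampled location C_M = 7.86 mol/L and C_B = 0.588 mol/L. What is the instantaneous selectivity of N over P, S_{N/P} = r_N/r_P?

S_{N/P} = r_N/r_P = (k₁·C_M^2·C_B^0.5)/(k₂·C_M) = (k₁/k₂)·C_M·C_B^0.5.
= (0.0549×7.860^2×0.5880^0.5) / (0.498×7.860) = 2.601/3.914 = 0.664.
Since the desired path is higher order in M, keeping C_M high (PFR or concentrated feed) favours N.

0.664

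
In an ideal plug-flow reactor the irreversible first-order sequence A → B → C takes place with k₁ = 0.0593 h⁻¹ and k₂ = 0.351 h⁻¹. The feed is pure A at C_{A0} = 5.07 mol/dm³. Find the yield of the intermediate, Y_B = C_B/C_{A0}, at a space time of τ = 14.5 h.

0.0848

For first-order series with pure A initially, C_B(τ) = k₁C_{A0}/(k₂−k₁)·(e^(−k₁τ) − e^(−k₂τ)).
e^(−k₁τ) = e^(−0.0593×14.5) = e^(−0.8599) = 0.4232; e^(−k₂τ) = e^(−5.089) = 0.006161.
C_B = 0.0593×5.07/(0.351−0.0593) × (0.4232−0.006161) = 1.031×0.4171 = 0.4299 mol/dm³.
Y_B = C_B/C_{A0} = 0.4299/5.07 = 0.0848.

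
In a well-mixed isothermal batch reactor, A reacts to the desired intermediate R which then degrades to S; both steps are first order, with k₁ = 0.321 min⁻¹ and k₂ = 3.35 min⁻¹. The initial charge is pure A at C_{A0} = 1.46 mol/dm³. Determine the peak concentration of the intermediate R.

0.109 mol/dm³

At the optimum, C_{R,max}/C_{A0} = (k₁/k₂)^[k₂/(k₂−k₁)].
= (0.321/3.35)^(3.35/(3.35−0.321)) = (0.09582)^(1.106) = 0.07473.
C_{R,max} = 0.07473×1.46 = 0.109 mol/dm³.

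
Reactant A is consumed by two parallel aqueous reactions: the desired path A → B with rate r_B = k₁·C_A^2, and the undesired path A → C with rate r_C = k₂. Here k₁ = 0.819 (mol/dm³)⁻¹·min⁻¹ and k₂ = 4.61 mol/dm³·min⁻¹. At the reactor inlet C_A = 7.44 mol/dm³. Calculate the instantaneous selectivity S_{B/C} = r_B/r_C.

S_{B/C} = r_B/r_C = (k₁·C_A^2)/(k₂) = (k₁/k₂)·C_A^2.
= (0.819×7.440^2) / (4.61) = 45.33/4.610 = 9.83.

9.83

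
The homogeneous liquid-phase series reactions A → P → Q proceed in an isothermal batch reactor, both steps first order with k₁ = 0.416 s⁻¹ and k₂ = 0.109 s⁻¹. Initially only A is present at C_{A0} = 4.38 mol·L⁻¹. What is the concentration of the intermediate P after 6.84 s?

2.47 mol·L⁻¹

Solving the coupled first-order balances gives C_P(t) = [k₁/(k₂−k₁)]·C_{A0}·(e^(−k₁t) − e^(−k₂t)).
e^(−k₁t) = e^(−0.416×6.84) = e^(−2.845) = 0.05811; e^(−k₂t) = e^(−0.7456) = 0.4745.
C_P = 0.416×4.38/(0.109−0.416) × (0.05811−0.4745) = (-5.935)×(-0.4164) = 2.471 mol·L⁻¹.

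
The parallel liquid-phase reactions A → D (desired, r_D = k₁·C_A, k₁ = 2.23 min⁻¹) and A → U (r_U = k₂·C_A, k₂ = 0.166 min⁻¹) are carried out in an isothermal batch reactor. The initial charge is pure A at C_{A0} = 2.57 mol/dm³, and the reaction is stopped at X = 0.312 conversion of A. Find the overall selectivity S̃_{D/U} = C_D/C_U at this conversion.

13.4

C_A = C_{A0}(1−X) = 1.768 mol/dm³.
Both paths are first order in A, so the instantaneous fraction to D is constant: dC_D/d(−C_A) = k₁/(k₁+k₂) = 0.9307.
C_D = 0.9307·(C_{A0}−C_A) = 0.9307×0.8018 = 0.746 mol/dm³.
C_U = (C_{A0}−C_A)−C_D = 0.05555 mol/dm³; S̃_{D/U} = 0.7463/0.05555 = 13.4.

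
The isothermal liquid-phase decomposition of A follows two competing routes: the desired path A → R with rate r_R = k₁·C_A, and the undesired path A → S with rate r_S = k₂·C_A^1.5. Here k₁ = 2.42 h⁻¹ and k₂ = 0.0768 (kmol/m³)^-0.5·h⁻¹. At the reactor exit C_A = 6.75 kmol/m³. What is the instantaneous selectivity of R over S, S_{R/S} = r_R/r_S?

12.1

S_{R/S} = r_R/r_S = (k₁·C_A)/(k₂·C_A^1.5) = (k₁/k₂)·C_A^-0.5.
= (2.42×6.750) / (0.0768×6.750^1.5) = 16.34/1.347 = 12.1.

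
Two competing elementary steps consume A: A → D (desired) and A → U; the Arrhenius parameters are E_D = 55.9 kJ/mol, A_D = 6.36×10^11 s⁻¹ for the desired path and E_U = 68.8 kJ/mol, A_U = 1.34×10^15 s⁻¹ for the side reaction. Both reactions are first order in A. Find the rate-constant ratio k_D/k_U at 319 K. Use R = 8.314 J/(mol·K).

0.0615

k_D/k_U = (A_D/A_U)·exp[−(E_D−E_U)/(RT)] = (A_D/A_U)·exp[(E_U−E_D)/(RT)].
(E_U−E_D)/(RT) = (68.8−55.9)×10³/(8.314×319) = 12900/2652 = 4.864.
k_D/k_U = (6.36×10^11/1.34×10^15)·exp(4.864) = 4.746×10^-4 × 129.5 = 0.0615.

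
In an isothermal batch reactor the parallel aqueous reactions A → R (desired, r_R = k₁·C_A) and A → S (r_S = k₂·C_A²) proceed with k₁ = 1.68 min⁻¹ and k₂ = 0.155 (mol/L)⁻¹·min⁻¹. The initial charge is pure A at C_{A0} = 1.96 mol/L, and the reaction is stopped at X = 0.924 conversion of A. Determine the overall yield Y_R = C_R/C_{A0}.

0.844

C_A = C_{A0}(1−X) = 0.1490 mol/L.
Along a PFR/batch, dC_R/dC_A = −r_R/(r_R+r_S) = −k₁/(k₁+k₂·C_A).
Integrating from C_{A0} to C_A: C_R = (1.68/0.155)·ln[(1.68+0.155·1.96)/(1.68+0.155·0.149)] = 10.84·ln(1.984/1.703) = 1.654 mol/L.
Y_R = C_R/C_{A0} = 1.654/1.96 = 0.844.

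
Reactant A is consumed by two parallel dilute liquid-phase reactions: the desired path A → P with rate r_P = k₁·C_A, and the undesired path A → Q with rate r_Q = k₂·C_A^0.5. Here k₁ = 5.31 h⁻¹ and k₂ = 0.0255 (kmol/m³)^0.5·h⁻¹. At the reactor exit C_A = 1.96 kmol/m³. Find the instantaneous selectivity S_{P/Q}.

292

S_{P/Q} = r_P/r_Q = (k₁·C_A)/(k₂·C_A^0.5) = (k₁/k₂)·C_A^0.5.
= (5.31×1.960) / (0.0255×1.960^0.5) = 10.41/0.03570 = 292.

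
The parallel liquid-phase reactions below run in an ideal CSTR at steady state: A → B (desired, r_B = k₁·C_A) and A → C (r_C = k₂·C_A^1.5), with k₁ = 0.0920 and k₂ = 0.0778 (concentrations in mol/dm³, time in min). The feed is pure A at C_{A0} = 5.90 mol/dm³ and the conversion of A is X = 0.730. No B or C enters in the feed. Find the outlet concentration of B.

Exit C_A = C_{A0}(1−X) = 5.90×0.270 = 1.593 mol/dm³.
A CSTR operates uniformly at the exit composition, giving r_B = 0.1466 and r_C = 0.1564 (each k·C_A^n at C_A = 1.593).
Fraction of consumed A going to B: r_B/(r_B+r_C) = 0.4837.
C_B = 0.4837·C_{A0}·X = 0.4837×5.90×0.730 = 2.08 mol/dm³.

2.08 mol/dm³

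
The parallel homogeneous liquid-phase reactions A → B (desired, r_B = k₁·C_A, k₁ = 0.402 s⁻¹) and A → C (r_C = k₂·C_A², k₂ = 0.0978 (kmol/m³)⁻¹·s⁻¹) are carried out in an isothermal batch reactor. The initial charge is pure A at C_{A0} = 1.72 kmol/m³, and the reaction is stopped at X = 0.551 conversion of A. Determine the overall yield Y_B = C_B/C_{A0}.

C_A = C_{A0}(1−X) = 0.7723 kmol/m³.
Along a PFR/batch, dC_B/dC_A = −r_B/(r_B+r_C) = −k₁/(k₁+k₂·C_A).
Integrating from C_{A0} to C_A: C_B = (0.402/0.0978)·ln[(0.402+0.0978·1.72)/(0.402+0.0978·0.772)] = 4.110·ln(0.5702/0.4775) = 0.7292 kmol/m³.
Y_B = C_B/C_{A0} = 0.7292/1.72 = 0.424.

0.424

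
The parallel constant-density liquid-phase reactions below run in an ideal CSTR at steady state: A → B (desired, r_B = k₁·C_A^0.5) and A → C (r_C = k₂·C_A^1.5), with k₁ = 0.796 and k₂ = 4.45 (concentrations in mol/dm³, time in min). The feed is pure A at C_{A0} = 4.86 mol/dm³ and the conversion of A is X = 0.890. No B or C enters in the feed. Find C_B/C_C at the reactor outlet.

Exit C_A = C_{A0}(1−X) = 4.86×0.110 = 0.5346 mol/dm³.
Rates in a CSTR are evaluated at the outlet concentration: r_B = 0.796×0.5346^0.5 = 0.5820, r_C = 4.45×0.5346^1.5 = 1.739.
Overall selectivity = C_B/C_C = r_Bτ/(r_Cτ) = r_B/r_C = 0.335.

0.335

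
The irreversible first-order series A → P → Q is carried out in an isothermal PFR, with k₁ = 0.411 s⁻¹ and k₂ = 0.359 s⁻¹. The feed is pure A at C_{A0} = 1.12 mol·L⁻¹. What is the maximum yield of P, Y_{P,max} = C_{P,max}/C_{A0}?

Evaluating C_P at τ_opt = ln(k₂/k₁)/(k₂−k₁) gives C_{P,max}/C_{A0} = (k₁/k₂)^[k₂/(k₂−k₁)].
= (0.411/0.359)^(0.359/(0.359−0.411)) = (1.145)^(-6.904) = 0.3930.

0.393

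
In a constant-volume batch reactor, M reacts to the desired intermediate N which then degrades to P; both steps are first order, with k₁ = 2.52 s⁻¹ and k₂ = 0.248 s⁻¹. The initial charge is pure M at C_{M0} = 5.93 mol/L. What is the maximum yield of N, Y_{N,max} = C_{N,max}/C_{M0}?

At the optimum, C_{N,max}/C_{M0} = (k₁/k₂)^[k₂/(k₂−k₁)].
= (2.52/0.248)^(0.248/(0.248−2.52)) = (10.16)^(-0.1092) = 0.7764.

0.776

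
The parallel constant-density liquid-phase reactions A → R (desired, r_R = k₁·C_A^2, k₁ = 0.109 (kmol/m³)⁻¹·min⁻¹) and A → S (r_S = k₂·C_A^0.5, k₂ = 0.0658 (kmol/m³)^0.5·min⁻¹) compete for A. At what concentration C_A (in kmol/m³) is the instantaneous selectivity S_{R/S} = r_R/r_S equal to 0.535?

S_{R/S} = (k₁/k₂)·C_A^1.5 ⇒ C_A = (S·k₂/k₁)^(1/1.5).
= (0.535×0.0658/0.109)^(0.6667) = (0.3230)^(0.6667) = 0.471 kmol/m³.

0.471 kmol/m³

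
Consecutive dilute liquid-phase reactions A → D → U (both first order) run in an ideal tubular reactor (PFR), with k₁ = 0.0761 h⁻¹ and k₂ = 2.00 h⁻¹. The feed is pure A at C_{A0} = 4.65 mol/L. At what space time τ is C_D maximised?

Setting dC_D/dτ = 0 gives τ_opt = ln(k₂/k₁)/(k₂−k₁).
= ln(2.00/0.0761)/(2.00−0.0761) = ln(26.28)/1.924 = 3.269/1.924 = 1.70 h.

1.70 h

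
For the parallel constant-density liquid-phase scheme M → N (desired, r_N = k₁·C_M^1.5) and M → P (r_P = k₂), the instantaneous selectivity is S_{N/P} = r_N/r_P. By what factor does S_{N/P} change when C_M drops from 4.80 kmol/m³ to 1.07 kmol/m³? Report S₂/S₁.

S_{N/P} = (k₁/k₂)·C_M^1.5, so S₂/S₁ = (C_{M,2}/C_{M,1})^1.5.
= (1.07/4.80)^1.5 = (0.2229)^1.5 = 0.105.

0.105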